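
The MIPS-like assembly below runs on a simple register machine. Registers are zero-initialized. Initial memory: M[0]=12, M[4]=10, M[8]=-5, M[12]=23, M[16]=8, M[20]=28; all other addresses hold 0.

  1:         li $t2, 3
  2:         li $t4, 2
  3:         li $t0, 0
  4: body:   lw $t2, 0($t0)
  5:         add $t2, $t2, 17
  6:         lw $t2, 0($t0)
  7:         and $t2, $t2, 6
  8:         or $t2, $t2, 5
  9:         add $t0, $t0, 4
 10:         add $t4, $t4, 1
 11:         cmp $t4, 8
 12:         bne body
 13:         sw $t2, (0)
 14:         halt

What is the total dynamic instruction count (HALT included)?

59

$t2=3
$t4=2
$t0=0
$t2=M[0]=12
$t2=12+17=29
$t2=M[0]=12
$t2=12&6=4
$t2=4|5=5
$t0=0+4=4
$t4=2+1=3
cmp $t4, 8  (cmp 3,8)
bne body: taken
$t2=M[4]=10
$t2=10+17=27
$t2=M[4]=10
$t2=10&6=2
$t2=2|5=7
$t0=4+4=8
$t4=3+1=4
cmp $t4, 8  (cmp 4,8)
bne body: taken
$t2=M[8]=-5
$t2=(-5)+17=12
$t2=M[8]=-5
$t2=(-5)&6=2
$t2=2|5=7
$t0=8+4=12
$t4=4+1=5
cmp $t4, 8  (cmp 5,8)
bne body: taken
$t2=M[12]=23
$t2=23+17=40
$t2=M[12]=23
$t2=23&6=6
$t2=6|5=7
$t0=12+4=16
$t4=5+1=6
cmp $t4, 8  (cmp 6,8)
bne body: taken
$t2=M[16]=8
$t2=8+17=25
$t2=M[16]=8
$t2=8&6=0
$t2=0|5=5
$t0=16+4=20
$t4=6+1=7
cmp $t4, 8  (cmp 7,8)
bne body: taken
$t2=M[20]=28
$t2=28+17=45
$t2=M[20]=28
$t2=28&6=4
$t2=4|5=5
$t0=20+4=24
$t4=7+1=8
cmp $t4, 8  (cmp 8,8)
bne body: not taken
sw $t2, (0) → M[0]=5
halt.
Total executed instructions: 59.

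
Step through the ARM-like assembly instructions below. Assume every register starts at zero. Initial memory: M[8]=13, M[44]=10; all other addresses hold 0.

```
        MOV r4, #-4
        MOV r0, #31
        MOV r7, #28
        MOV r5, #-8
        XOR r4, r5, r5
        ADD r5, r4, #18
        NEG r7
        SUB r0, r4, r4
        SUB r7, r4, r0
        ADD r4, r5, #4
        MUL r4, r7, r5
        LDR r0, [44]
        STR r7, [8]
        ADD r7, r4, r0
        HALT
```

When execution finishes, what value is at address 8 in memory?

0

after MOV r4, #-4: r4=-4
after MOV r0, #31: r0=31
after MOV r7, #28: r7=28
after MOV r5, #-8: r5=-8
after XOR r4, r5, r5: r4=(-8)^(-8)=0
after ADD r5, r4, #18: r5=0+18=18
after NEG r7: r7=-(28)=-28
after SUB r0, r4, r4: r0=0-0=0
after SUB r7, r4, r0: r7=0-0=0
after ADD r4, r5, #4: r4=18+4=22
after MUL r4, r7, r5: r4=0*18=0
after LDR r0, [44]: r0=M[44]=10
STR r7, [8] → M[8]=0
after ADD r7, r4, r0: r7=0+10=10
halt.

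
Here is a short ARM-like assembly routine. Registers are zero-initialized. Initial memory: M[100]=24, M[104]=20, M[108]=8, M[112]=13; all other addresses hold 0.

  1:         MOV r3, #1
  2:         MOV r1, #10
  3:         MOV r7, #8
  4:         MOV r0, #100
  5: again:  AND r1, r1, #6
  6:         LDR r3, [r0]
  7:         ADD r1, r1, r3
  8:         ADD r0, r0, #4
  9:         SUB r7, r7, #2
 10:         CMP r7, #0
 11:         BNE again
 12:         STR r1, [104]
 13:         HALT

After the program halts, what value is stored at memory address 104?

19

after MOV r3, #1: r3=1
after MOV r1, #10: r1=10
after MOV r7, #8: r7=8
after MOV r0, #100: r0=100
after AND r1, r1, #6: r1=10&6=2
after LDR r3, [r0]: r3=M[100]=24
after ADD r1, r1, r3: r1=2+24=26
after ADD r0, r0, #4: r0=100+4=104
after SUB r7, r7, #2: r7=8-2=6
CMP r7, #0  (cmp 6,0)
BNE again: taken
after AND r1, r1, #6: r1=26&6=2
after LDR r3, [r0]: r3=M[104]=20
after ADD r1, r1, r3: r1=2+20=22
after ADD r0, r0, #4: r0=104+4=108
after SUB r7, r7, #2: r7=6-2=4
CMP r7, #0  (cmp 4,0)
BNE again: taken
after AND r1, r1, #6: r1=22&6=6
after LDR r3, [r0]: r3=M[108]=8
after ADD r1, r1, r3: r1=6+8=14
after ADD r0, r0, #4: r0=108+4=112
after SUB r7, r7, #2: r7=4-2=2
CMP r7, #0  (cmp 2,0)
BNE again: taken
after AND r1, r1, #6: r1=14&6=6
after LDR r3, [r0]: r3=M[112]=13
after ADD r1, r1, r3: r1=6+13=19
after ADD r0, r0, #4: r0=112+4=116
after SUB r7, r7, #2: r7=2-2=0
CMP r7, #0  (cmp 0,0)
BNE again: not taken
STR r1, [104] → M[104]=19
halt.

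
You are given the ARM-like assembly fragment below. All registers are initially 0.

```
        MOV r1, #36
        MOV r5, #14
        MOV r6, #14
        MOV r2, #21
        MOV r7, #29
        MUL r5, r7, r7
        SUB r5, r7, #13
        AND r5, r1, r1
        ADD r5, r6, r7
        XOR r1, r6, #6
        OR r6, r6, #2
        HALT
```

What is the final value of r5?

43

r1=36
r5=14
r6=14
r2=21
r7=29
r5=29*29=841
r5=29-13=16
r5=36&36=36
r5=14+29=43
r1=14^6=8
r6=14|2=14
halt.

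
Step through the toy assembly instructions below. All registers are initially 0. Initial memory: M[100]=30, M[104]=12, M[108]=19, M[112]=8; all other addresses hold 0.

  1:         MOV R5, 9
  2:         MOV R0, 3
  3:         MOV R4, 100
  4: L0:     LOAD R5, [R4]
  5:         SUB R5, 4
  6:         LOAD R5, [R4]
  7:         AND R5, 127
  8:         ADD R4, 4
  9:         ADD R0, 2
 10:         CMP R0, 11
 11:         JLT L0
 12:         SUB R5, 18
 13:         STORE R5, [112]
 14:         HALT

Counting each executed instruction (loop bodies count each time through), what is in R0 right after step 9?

5

MOV R5, 9 → R5=9
MOV R0, 3 → R0=3
MOV R4, 100 → R4=100
LOAD R5, [R4] → R5=M[100]=30
SUB R5, 4 → R5=30-4=26
LOAD R5, [R4] → R5=M[100]=30
AND R5, 127 → R5=30&127=30
ADD R4, 4 → R4=100+4=104
ADD R0, 2 → R0=3+2=5
After step 9: R0 = 5.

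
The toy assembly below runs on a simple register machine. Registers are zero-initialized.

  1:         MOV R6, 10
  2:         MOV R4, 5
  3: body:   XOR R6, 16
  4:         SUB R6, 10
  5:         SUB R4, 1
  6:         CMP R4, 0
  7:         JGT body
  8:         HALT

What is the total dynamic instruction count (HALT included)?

after MOV R6, 10: R6=10
after MOV R4, 5: R4=5
after XOR R6, 16: R6=10^16=26
after SUB R6, 10: R6=26-10=16
after SUB R4, 1: R4=5-1=4
CMP R4, 0  (cmp 4,0)
JGT body: taken
after XOR R6, 16: R6=16^16=0
after SUB R6, 10: R6=0-10=-10
after SUB R4, 1: R4=4-1=3
CMP R4, 0  (cmp 3,0)
JGT body: taken
after XOR R6, 16: R6=(-10)^16=-26
after SUB R6, 10: R6=(-26)-10=-36
after SUB R4, 1: R4=3-1=2
CMP R4, 0  (cmp 2,0)
JGT body: taken
after XOR R6, 16: R6=(-36)^16=-52
after SUB R6, 10: R6=(-52)-10=-62
after SUB R4, 1: R4=2-1=1
CMP R4, 0  (cmp 1,0)
JGT body: taken
after XOR R6, 16: R6=(-62)^16=-46
after SUB R6, 10: R6=(-46)-10=-56
after SUB R4, 1: R4=1-1=0
CMP R4, 0  (cmp 0,0)
JGT body: not taken
halt.
Total executed instructions: 28.

28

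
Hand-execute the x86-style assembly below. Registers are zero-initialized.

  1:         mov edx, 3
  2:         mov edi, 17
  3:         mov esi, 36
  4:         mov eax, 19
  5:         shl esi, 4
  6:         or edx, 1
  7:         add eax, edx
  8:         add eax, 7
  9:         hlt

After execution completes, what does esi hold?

after mov edx, 3: edx=3
after mov edi, 17: edi=17
after mov esi, 36: esi=36
after mov eax, 19: eax=19
after shl esi, 4: esi=36<<4=576
after or edx, 1: edx=3|1=3
after add eax, edx: eax=19+3=22
after add eax, 7: eax=22+7=29
halt.

576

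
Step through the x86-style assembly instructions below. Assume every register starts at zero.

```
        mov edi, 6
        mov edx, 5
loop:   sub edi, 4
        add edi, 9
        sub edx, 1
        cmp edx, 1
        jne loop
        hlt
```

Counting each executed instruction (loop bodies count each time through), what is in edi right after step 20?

after mov edi, 6: edi=6
after mov edx, 5: edx=5
after sub edi, 4: edi=6-4=2
after add edi, 9: edi=2+9=11
after sub edx, 1: edx=5-1=4
cmp edx, 1  (cmp 4,1)
jne loop: taken
after sub edi, 4: edi=11-4=7
after add edi, 9: edi=7+9=16
after sub edx, 1: edx=4-1=3
cmp edx, 1  (cmp 3,1)
jne loop: taken
after sub edi, 4: edi=16-4=12
after add edi, 9: edi=12+9=21
after sub edx, 1: edx=3-1=2
cmp edx, 1  (cmp 2,1)
jne loop: taken
after sub edi, 4: edi=21-4=17
after add edi, 9: edi=17+9=26
after sub edx, 1: edx=2-1=1
After step 20: edi = 26.

26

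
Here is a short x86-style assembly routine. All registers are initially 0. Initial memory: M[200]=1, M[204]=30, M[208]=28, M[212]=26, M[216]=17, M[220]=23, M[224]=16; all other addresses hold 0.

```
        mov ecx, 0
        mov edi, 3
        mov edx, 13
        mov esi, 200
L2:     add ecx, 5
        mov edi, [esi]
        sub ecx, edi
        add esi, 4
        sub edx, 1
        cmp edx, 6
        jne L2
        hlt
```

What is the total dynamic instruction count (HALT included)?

54

mov ecx, 0 → ecx=0
mov edi, 3 → edi=3
mov edx, 13 → edx=13
mov esi, 200 → esi=200
add ecx, 5 → ecx=0+5=5
mov edi, [esi] → edi=M[200]=1
sub ecx, edi → ecx=5-1=4
add esi, 4 → esi=200+4=204
sub edx, 1 → edx=13-1=12
cmp edx, 6  (cmp 12,6)
jne L2: taken
add ecx, 5 → ecx=4+5=9
mov edi, [esi] → edi=M[204]=30
sub ecx, edi → ecx=9-30=-21
add esi, 4 → esi=204+4=208
sub edx, 1 → edx=12-1=11
cmp edx, 6  (cmp 11,6)
jne L2: taken
add ecx, 5 → ecx=(-21)+5=-16
mov edi, [esi] → edi=M[208]=28
sub ecx, edi → ecx=(-16)-28=-44
add esi, 4 → esi=208+4=212
sub edx, 1 → edx=11-1=10
cmp edx, 6  (cmp 10,6)
jne L2: taken
add ecx, 5 → ecx=(-44)+5=-39
mov edi, [esi] → edi=M[212]=26
sub ecx, edi → ecx=(-39)-26=-65
add esi, 4 → esi=212+4=216
sub edx, 1 → edx=10-1=9
cmp edx, 6  (cmp 9,6)
jne L2: taken
add ecx, 5 → ecx=(-65)+5=-60
mov edi, [esi] → edi=M[216]=17
sub ecx, edi → ecx=(-60)-17=-77
add esi, 4 → esi=216+4=220
sub edx, 1 → edx=9-1=8
cmp edx, 6  (cmp 8,6)
jne L2: taken
add ecx, 5 → ecx=(-77)+5=-72
mov edi, [esi] → edi=M[220]=23
sub ecx, edi → ecx=(-72)-23=-95
add esi, 4 → esi=220+4=224
sub edx, 1 → edx=8-1=7
cmp edx, 6  (cmp 7,6)
jne L2: taken
add ecx, 5 → ecx=(-95)+5=-90
mov edi, [esi] → edi=M[224]=16
sub ecx, edi → ecx=(-90)-16=-106
add esi, 4 → esi=224+4=228
sub edx, 1 → edx=7-1=6
cmp edx, 6  (cmp 6,6)
jne L2: not taken
halt.
Total executed instructions: 54.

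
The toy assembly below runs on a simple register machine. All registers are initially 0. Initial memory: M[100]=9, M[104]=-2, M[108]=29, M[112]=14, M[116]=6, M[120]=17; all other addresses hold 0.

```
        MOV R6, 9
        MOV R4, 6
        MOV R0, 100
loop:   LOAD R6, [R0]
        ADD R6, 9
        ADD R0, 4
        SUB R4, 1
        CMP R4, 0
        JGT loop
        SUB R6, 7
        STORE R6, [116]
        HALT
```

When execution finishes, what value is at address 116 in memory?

19

after MOV R6, 9: R6=9
after MOV R4, 6: R4=6
after MOV R0, 100: R0=100
after LOAD R6, [R0]: R6=M[100]=9
after ADD R6, 9: R6=9+9=18
after ADD R0, 4: R0=100+4=104
after SUB R4, 1: R4=6-1=5
CMP R4, 0  (cmp 5,0)
JGT loop: taken
after LOAD R6, [R0]: R6=M[104]=-2
after ADD R6, 9: R6=(-2)+9=7
after ADD R0, 4: R0=104+4=108
after SUB R4, 1: R4=5-1=4
CMP R4, 0  (cmp 4,0)
JGT loop: taken
after LOAD R6, [R0]: R6=M[108]=29
after ADD R6, 9: R6=29+9=38
after ADD R0, 4: R0=108+4=112
after SUB R4, 1: R4=4-1=3
CMP R4, 0  (cmp 3,0)
JGT loop: taken
after LOAD R6, [R0]: R6=M[112]=14
after ADD R6, 9: R6=14+9=23
after ADD R0, 4: R0=112+4=116
after SUB R4, 1: R4=3-1=2
CMP R4, 0  (cmp 2,0)
JGT loop: taken
after LOAD R6, [R0]: R6=M[116]=6
after ADD R6, 9: R6=6+9=15
after ADD R0, 4: R0=116+4=120
after SUB R4, 1: R4=2-1=1
CMP R4, 0  (cmp 1,0)
JGT loop: taken
after LOAD R6, [R0]: R6=M[120]=17
after ADD R6, 9: R6=17+9=26
after ADD R0, 4: R0=120+4=124
after SUB R4, 1: R4=1-1=0
CMP R4, 0  (cmp 0,0)
JGT loop: not taken
after SUB R6, 7: R6=26-7=19
STORE R6, [116] → M[116]=19
halt.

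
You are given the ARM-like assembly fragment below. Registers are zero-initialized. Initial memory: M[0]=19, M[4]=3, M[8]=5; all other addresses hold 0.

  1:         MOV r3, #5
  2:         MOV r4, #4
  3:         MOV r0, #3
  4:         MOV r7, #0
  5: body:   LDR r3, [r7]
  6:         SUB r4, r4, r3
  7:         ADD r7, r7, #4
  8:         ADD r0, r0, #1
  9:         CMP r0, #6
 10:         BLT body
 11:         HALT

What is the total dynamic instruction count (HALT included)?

23

after MOV r3, #5: r3=5
after MOV r4, #4: r4=4
after MOV r0, #3: r0=3
after MOV r7, #0: r7=0
after LDR r3, [r7]: r3=M[0]=19
after SUB r4, r4, r3: r4=4-19=-15
after ADD r7, r7, #4: r7=0+4=4
after ADD r0, r0, #1: r0=3+1=4
CMP r0, #6  (cmp 4,6)
BLT body: taken
after LDR r3, [r7]: r3=M[4]=3
after SUB r4, r4, r3: r4=(-15)-3=-18
after ADD r7, r7, #4: r7=4+4=8
after ADD r0, r0, #1: r0=4+1=5
CMP r0, #6  (cmp 5,6)
BLT body: taken
after LDR r3, [r7]: r3=M[8]=5
after SUB r4, r4, r3: r4=(-18)-5=-23
after ADD r7, r7, #4: r7=8+4=12
after ADD r0, r0, #1: r0=5+1=6
CMP r0, #6  (cmp 6,6)
BLT body: not taken
halt.
Total executed instructions: 23.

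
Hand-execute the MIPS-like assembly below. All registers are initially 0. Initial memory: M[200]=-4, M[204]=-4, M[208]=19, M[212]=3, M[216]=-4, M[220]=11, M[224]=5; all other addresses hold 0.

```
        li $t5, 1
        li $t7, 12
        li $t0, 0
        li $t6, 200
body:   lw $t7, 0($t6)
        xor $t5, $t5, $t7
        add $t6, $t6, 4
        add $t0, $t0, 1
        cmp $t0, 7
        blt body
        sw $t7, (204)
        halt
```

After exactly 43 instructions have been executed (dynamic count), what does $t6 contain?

li $t5, 1 → $t5=1
li $t7, 12 → $t7=12
li $t0, 0 → $t0=0
li $t6, 200 → $t6=200
lw $t7, 0($t6) → $t7=M[200]=-4
xor $t5, $t5, $t7 → $t5=1^(-4)=-3
add $t6, $t6, 4 → $t6=200+4=204
add $t0, $t0, 1 → $t0=0+1=1
cmp $t0, 7  (cmp 1,7)
blt body: taken
lw $t7, 0($t6) → $t7=M[204]=-4
xor $t5, $t5, $t7 → $t5=(-3)^(-4)=1
add $t6, $t6, 4 → $t6=204+4=208
add $t0, $t0, 1 → $t0=1+1=2
cmp $t0, 7  (cmp 2,7)
blt body: taken
lw $t7, 0($t6) → $t7=M[208]=19
xor $t5, $t5, $t7 → $t5=1^19=18
add $t6, $t6, 4 → $t6=208+4=212
add $t0, $t0, 1 → $t0=2+1=3
cmp $t0, 7  (cmp 3,7)
blt body: taken
lw $t7, 0($t6) → $t7=M[212]=3
xor $t5, $t5, $t7 → $t5=18^3=17
add $t6, $t6, 4 → $t6=212+4=216
add $t0, $t0, 1 → $t0=3+1=4
cmp $t0, 7  (cmp 4,7)
blt body: taken
lw $t7, 0($t6) → $t7=M[216]=-4
xor $t5, $t5, $t7 → $t5=17^(-4)=-19
add $t6, $t6, 4 → $t6=216+4=220
add $t0, $t0, 1 → $t0=4+1=5
cmp $t0, 7  (cmp 5,7)
blt body: taken
lw $t7, 0($t6) → $t7=M[220]=11
xor $t5, $t5, $t7 → $t5=(-19)^11=-26
add $t6, $t6, 4 → $t6=220+4=224
add $t0, $t0, 1 → $t0=5+1=6
cmp $t0, 7  (cmp 6,7)
blt body: taken
lw $t7, 0($t6) → $t7=M[224]=5
xor $t5, $t5, $t7 → $t5=(-26)^5=-29
add $t6, $t6, 4 → $t6=224+4=228
After step 43: $t6 = 228.

228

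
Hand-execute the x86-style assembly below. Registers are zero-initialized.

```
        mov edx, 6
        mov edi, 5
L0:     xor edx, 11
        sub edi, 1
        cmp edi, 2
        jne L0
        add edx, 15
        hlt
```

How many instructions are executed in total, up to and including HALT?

edx=6
edi=5
edx=6^11=13
edi=5-1=4
cmp edi, 2  (cmp 4,2)
jne L0: taken
edx=13^11=6
edi=4-1=3
cmp edi, 2  (cmp 3,2)
jne L0: taken
edx=6^11=13
edi=3-1=2
cmp edi, 2  (cmp 2,2)
jne L0: not taken
edx=13+15=28
halt.
Total executed instructions: 16.

16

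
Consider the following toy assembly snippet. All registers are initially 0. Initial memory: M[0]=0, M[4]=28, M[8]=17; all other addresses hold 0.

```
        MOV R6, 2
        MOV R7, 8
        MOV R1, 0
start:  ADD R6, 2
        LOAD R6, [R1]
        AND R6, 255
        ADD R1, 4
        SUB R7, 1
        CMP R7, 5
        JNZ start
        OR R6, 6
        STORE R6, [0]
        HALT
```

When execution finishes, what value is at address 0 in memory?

MOV R6, 2 → R6=2
MOV R7, 8 → R7=8
MOV R1, 0 → R1=0
ADD R6, 2 → R6=2+2=4
LOAD R6, [R1] → R6=M[0]=0
AND R6, 255 → R6=0&255=0
ADD R1, 4 → R1=0+4=4
SUB R7, 1 → R7=8-1=7
CMP R7, 5  (cmp 7,5)
JNZ start: taken
ADD R6, 2 → R6=0+2=2
LOAD R6, [R1] → R6=M[4]=28
AND R6, 255 → R6=28&255=28
ADD R1, 4 → R1=4+4=8
SUB R7, 1 → R7=7-1=6
CMP R7, 5  (cmp 6,5)
JNZ start: taken
ADD R6, 2 → R6=28+2=30
LOAD R6, [R1] → R6=M[8]=17
AND R6, 255 → R6=17&255=17
ADD R1, 4 → R1=8+4=12
SUB R7, 1 → R7=6-1=5
CMP R7, 5  (cmp 5,5)
JNZ start: not taken
OR R6, 6 → R6=17|6=23
STORE R6, [0] → M[0]=23
halt.

23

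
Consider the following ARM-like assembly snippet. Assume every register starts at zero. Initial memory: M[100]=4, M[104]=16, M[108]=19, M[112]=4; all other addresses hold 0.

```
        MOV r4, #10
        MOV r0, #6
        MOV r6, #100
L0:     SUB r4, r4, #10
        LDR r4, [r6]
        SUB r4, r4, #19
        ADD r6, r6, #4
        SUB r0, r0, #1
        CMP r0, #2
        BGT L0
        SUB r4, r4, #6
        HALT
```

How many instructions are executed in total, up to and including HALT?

33

MOV r4, #10 → r4=10
MOV r0, #6 → r0=6
MOV r6, #100 → r6=100
SUB r4, r4, #10 → r4=10-10=0
LDR r4, [r6] → r4=M[100]=4
SUB r4, r4, #19 → r4=4-19=-15
ADD r6, r6, #4 → r6=100+4=104
SUB r0, r0, #1 → r0=6-1=5
CMP r0, #2  (cmp 5,2)
BGT L0: taken
SUB r4, r4, #10 → r4=(-15)-10=-25
LDR r4, [r6] → r4=M[104]=16
SUB r4, r4, #19 → r4=16-19=-3
ADD r6, r6, #4 → r6=104+4=108
SUB r0, r0, #1 → r0=5-1=4
CMP r0, #2  (cmp 4,2)
BGT L0: taken
SUB r4, r4, #10 → r4=(-3)-10=-13
LDR r4, [r6] → r4=M[108]=19
SUB r4, r4, #19 → r4=19-19=0
ADD r6, r6, #4 → r6=108+4=112
SUB r0, r0, #1 → r0=4-1=3
CMP r0, #2  (cmp 3,2)
BGT L0: taken
SUB r4, r4, #10 → r4=0-10=-10
LDR r4, [r6] → r4=M[112]=4
SUB r4, r4, #19 → r4=4-19=-15
ADD r6, r6, #4 → r6=112+4=116
SUB r0, r0, #1 → r0=3-1=2
CMP r0, #2  (cmp 2,2)
BGT L0: not taken
SUB r4, r4, #6 → r4=(-15)-6=-21
halt.
Total executed instructions: 33.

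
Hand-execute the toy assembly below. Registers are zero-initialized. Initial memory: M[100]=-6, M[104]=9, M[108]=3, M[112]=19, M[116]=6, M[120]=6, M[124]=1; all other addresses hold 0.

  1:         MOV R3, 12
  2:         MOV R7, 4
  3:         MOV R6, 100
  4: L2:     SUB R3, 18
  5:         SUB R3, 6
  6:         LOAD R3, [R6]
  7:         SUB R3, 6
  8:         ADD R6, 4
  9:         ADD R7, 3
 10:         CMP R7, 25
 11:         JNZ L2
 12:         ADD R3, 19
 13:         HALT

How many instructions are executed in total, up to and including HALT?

after MOV R3, 12: R3=12
after MOV R7, 4: R7=4
after MOV R6, 100: R6=100
after SUB R3, 18: R3=12-18=-6
after SUB R3, 6: R3=(-6)-6=-12
after LOAD R3, [R6]: R3=M[100]=-6
after SUB R3, 6: R3=(-6)-6=-12
after ADD R6, 4: R6=100+4=104
after ADD R7, 3: R7=4+3=7
CMP R7, 25  (cmp 7,25)
JNZ L2: taken
after SUB R3, 18: R3=(-12)-18=-30
after SUB R3, 6: R3=(-30)-6=-36
after LOAD R3, [R6]: R3=M[104]=9
after SUB R3, 6: R3=9-6=3
after ADD R6, 4: R6=104+4=108
after ADD R7, 3: R7=7+3=10
CMP R7, 25  (cmp 10,25)
JNZ L2: taken
after SUB R3, 18: R3=3-18=-15
after SUB R3, 6: R3=(-15)-6=-21
after LOAD R3, [R6]: R3=M[108]=3
after SUB R3, 6: R3=3-6=-3
after ADD R6, 4: R6=108+4=112
after ADD R7, 3: R7=10+3=13
CMP R7, 25  (cmp 13,25)
JNZ L2: taken
after SUB R3, 18: R3=(-3)-18=-21
after SUB R3, 6: R3=(-21)-6=-27
after LOAD R3, [R6]: R3=M[112]=19
after SUB R3, 6: R3=19-6=13
after ADD R6, 4: R6=112+4=116
after ADD R7, 3: R7=13+3=16
CMP R7, 25  (cmp 16,25)
JNZ L2: taken
after SUB R3, 18: R3=13-18=-5
after SUB R3, 6: R3=(-5)-6=-11
after LOAD R3, [R6]: R3=M[116]=6
after SUB R3, 6: R3=6-6=0
after ADD R6, 4: R6=116+4=120
after ADD R7, 3: R7=16+3=19
CMP R7, 25  (cmp 19,25)
JNZ L2: taken
after SUB R3, 18: R3=0-18=-18
after SUB R3, 6: R3=(-18)-6=-24
after LOAD R3, [R6]: R3=M[120]=6
after SUB R3, 6: R3=6-6=0
after ADD R6, 4: R6=120+4=124
after ADD R7, 3: R7=19+3=22
CMP R7, 25  (cmp 22,25)
JNZ L2: taken
after SUB R3, 18: R3=0-18=-18
after SUB R3, 6: R3=(-18)-6=-24
after LOAD R3, [R6]: R3=M[124]=1
after SUB R3, 6: R3=1-6=-5
after ADD R6, 4: R6=124+4=128
after ADD R7, 3: R7=22+3=25
CMP R7, 25  (cmp 25,25)
JNZ L2: not taken
after ADD R3, 19: R3=(-5)+19=14
halt.
Total executed instructions: 61.

61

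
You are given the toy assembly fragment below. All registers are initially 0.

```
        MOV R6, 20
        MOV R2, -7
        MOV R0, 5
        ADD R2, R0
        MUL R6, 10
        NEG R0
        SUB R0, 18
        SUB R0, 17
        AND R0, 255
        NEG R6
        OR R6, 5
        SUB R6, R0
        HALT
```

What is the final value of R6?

R6=20
R2=-7
R0=5
R2=(-7)+5=-2
R6=20*10=200
R0=-(5)=-5
R0=(-5)-18=-23
R0=(-23)-17=-40
R0=(-40)&255=216
R6=-(200)=-200
R6=(-200)|5=-195
R6=(-195)-216=-411
halt.

-411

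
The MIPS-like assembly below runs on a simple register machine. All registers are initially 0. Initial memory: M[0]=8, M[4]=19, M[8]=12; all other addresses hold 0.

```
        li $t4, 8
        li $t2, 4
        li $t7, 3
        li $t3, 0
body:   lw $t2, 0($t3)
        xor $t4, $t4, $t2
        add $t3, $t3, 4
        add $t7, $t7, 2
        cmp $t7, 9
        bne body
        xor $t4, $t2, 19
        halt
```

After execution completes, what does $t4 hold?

31

li $t4, 8 → $t4=8
li $t2, 4 → $t2=4
li $t7, 3 → $t7=3
li $t3, 0 → $t3=0
lw $t2, 0($t3) → $t2=M[0]=8
xor $t4, $t4, $t2 → $t4=8^8=0
add $t3, $t3, 4 → $t3=0+4=4
add $t7, $t7, 2 → $t7=3+2=5
cmp $t7, 9  (cmp 5,9)
bne body: taken
lw $t2, 0($t3) → $t2=M[4]=19
xor $t4, $t4, $t2 → $t4=0^19=19
add $t3, $t3, 4 → $t3=4+4=8
add $t7, $t7, 2 → $t7=5+2=7
cmp $t7, 9  (cmp 7,9)
bne body: taken
lw $t2, 0($t3) → $t2=M[8]=12
xor $t4, $t4, $t2 → $t4=19^12=31
add $t3, $t3, 4 → $t3=8+4=12
add $t7, $t7, 2 → $t7=7+2=9
cmp $t7, 9  (cmp 9,9)
bne body: not taken
xor $t4, $t2, 19 → $t4=12^19=31
halt.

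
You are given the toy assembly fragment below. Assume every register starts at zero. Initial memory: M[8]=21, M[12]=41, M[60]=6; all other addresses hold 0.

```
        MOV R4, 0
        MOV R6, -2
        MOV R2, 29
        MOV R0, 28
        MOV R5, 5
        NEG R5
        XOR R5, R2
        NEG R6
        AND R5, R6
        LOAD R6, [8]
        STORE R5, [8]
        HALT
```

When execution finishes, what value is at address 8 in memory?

2

MOV R4, 0 → R4=0
MOV R6, -2 → R6=-2
MOV R2, 29 → R2=29
MOV R0, 28 → R0=28
MOV R5, 5 → R5=5
NEG R5 → R5=-(5)=-5
XOR R5, R2 → R5=(-5)^29=-26
NEG R6 → R6=-(-2)=2
AND R5, R6 → R5=(-26)&2=2
LOAD R6, [8] → R6=M[8]=21
STORE R5, [8] → M[8]=2
halt.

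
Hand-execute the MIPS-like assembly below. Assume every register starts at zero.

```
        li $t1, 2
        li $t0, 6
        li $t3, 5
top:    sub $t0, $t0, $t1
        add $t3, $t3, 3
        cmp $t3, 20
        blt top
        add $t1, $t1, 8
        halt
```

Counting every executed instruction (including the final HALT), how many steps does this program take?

25

after li $t1, 2: $t1=2
after li $t0, 6: $t0=6
after li $t3, 5: $t3=5
after sub $t0, $t0, $t1: $t0=6-2=4
after add $t3, $t3, 3: $t3=5+3=8
cmp $t3, 20  (cmp 8,20)
blt top: taken
after sub $t0, $t0, $t1: $t0=4-2=2
after add $t3, $t3, 3: $t3=8+3=11
cmp $t3, 20  (cmp 11,20)
blt top: taken
after sub $t0, $t0, $t1: $t0=2-2=0
after add $t3, $t3, 3: $t3=11+3=14
cmp $t3, 20  (cmp 14,20)
blt top: taken
after sub $t0, $t0, $t1: $t0=0-2=-2
after add $t3, $t3, 3: $t3=14+3=17
cmp $t3, 20  (cmp 17,20)
blt top: taken
after sub $t0, $t0, $t1: $t0=(-2)-2=-4
after add $t3, $t3, 3: $t3=17+3=20
cmp $t3, 20  (cmp 20,20)
blt top: not taken
after add $t1, $t1, 8: $t1=2+8=10
halt.
Total executed instructions: 25.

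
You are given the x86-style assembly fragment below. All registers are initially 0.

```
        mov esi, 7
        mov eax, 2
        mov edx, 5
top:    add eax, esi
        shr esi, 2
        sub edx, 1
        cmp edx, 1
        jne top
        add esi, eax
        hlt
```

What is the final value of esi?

10

esi=7
eax=2
edx=5
eax=2+7=9
esi=7>>2=1
edx=5-1=4
cmp edx, 1  (cmp 4,1)
jne top: taken
eax=9+1=10
esi=1>>2=0
edx=4-1=3
cmp edx, 1  (cmp 3,1)
jne top: taken
eax=10+0=10
esi=0>>2=0
edx=3-1=2
cmp edx, 1  (cmp 2,1)
jne top: taken
eax=10+0=10
esi=0>>2=0
edx=2-1=1
cmp edx, 1  (cmp 1,1)
jne top: not taken
esi=0+10=10
halt.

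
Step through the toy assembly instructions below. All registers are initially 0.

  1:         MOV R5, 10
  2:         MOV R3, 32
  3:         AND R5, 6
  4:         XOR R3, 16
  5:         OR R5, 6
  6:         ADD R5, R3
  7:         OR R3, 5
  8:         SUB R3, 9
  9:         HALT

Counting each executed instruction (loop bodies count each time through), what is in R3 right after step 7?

after MOV R5, 10: R5=10
after MOV R3, 32: R3=32
after AND R5, 6: R5=10&6=2
after XOR R3, 16: R3=32^16=48
after OR R5, 6: R5=2|6=6
after ADD R5, R3: R5=6+48=54
after OR R3, 5: R3=48|5=53
After step 7: R3 = 53.

53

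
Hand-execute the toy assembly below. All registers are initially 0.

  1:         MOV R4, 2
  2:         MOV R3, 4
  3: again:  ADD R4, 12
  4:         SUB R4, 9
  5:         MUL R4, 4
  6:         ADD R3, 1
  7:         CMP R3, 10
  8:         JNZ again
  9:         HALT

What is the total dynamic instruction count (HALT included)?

MOV R4, 2 → R4=2
MOV R3, 4 → R3=4
ADD R4, 12 → R4=2+12=14
SUB R4, 9 → R4=14-9=5
MUL R4, 4 → R4=5*4=20
ADD R3, 1 → R3=4+1=5
CMP R3, 10  (cmp 5,10)
JNZ again: taken
ADD R4, 12 → R4=20+12=32
SUB R4, 9 → R4=32-9=23
MUL R4, 4 → R4=23*4=92
ADD R3, 1 → R3=5+1=6
CMP R3, 10  (cmp 6,10)
JNZ again: taken
ADD R4, 12 → R4=92+12=104
SUB R4, 9 → R4=104-9=95
MUL R4, 4 → R4=95*4=380
ADD R3, 1 → R3=6+1=7
CMP R3, 10  (cmp 7,10)
JNZ again: taken
ADD R4, 12 → R4=380+12=392
SUB R4, 9 → R4=392-9=383
MUL R4, 4 → R4=383*4=1532
ADD R3, 1 → R3=7+1=8
CMP R3, 10  (cmp 8,10)
JNZ again: taken
ADD R4, 12 → R4=1532+12=1544
SUB R4, 9 → R4=1544-9=1535
MUL R4, 4 → R4=1535*4=6140
ADD R3, 1 → R3=8+1=9
CMP R3, 10  (cmp 9,10)
JNZ again: taken
ADD R4, 12 → R4=6140+12=6152
SUB R4, 9 → R4=6152-9=6143
MUL R4, 4 → R4=6143*4=24572
ADD R3, 1 → R3=9+1=10
CMP R3, 10  (cmp 10,10)
JNZ again: not taken
halt.
Total executed instructions: 39.

39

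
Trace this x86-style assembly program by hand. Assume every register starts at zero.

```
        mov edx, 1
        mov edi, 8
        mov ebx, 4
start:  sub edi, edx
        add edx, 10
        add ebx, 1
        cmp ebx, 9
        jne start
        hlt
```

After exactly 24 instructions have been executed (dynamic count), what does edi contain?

-97

mov edx, 1 → edx=1
mov edi, 8 → edi=8
mov ebx, 4 → ebx=4
sub edi, edx → edi=8-1=7
add edx, 10 → edx=1+10=11
add ebx, 1 → ebx=4+1=5
cmp ebx, 9  (cmp 5,9)
jne start: taken
sub edi, edx → edi=7-11=-4
add edx, 10 → edx=11+10=21
add ebx, 1 → ebx=5+1=6
cmp ebx, 9  (cmp 6,9)
jne start: taken
sub edi, edx → edi=(-4)-21=-25
add edx, 10 → edx=21+10=31
add ebx, 1 → ebx=6+1=7
cmp ebx, 9  (cmp 7,9)
jne start: taken
sub edi, edx → edi=(-25)-31=-56
add edx, 10 → edx=31+10=41
add ebx, 1 → ebx=7+1=8
cmp ebx, 9  (cmp 8,9)
jne start: taken
sub edi, edx → edi=(-56)-41=-97
After step 24: edi = -97.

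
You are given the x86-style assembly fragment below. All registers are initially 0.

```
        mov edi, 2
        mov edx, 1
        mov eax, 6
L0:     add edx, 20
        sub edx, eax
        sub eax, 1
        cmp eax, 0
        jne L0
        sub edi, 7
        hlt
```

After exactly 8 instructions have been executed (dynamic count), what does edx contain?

after mov edi, 2: edi=2
after mov edx, 1: edx=1
after mov eax, 6: eax=6
after add edx, 20: edx=1+20=21
after sub edx, eax: edx=21-6=15
after sub eax, 1: eax=6-1=5
cmp eax, 0  (cmp 5,0)
jne L0: taken
After step 8: edx = 15.

15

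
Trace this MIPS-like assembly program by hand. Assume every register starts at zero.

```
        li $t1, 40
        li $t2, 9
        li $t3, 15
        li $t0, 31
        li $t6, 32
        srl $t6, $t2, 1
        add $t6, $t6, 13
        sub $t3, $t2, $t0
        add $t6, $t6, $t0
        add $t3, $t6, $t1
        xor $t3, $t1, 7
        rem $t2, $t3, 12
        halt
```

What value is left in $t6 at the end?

48

li $t1, 40 → $t1=40
li $t2, 9 → $t2=9
li $t3, 15 → $t3=15
li $t0, 31 → $t0=31
li $t6, 32 → $t6=32
srl $t6, $t2, 1 → $t6=9>>1=4
add $t6, $t6, 13 → $t6=4+13=17
sub $t3, $t2, $t0 → $t3=9-31=-22
add $t6, $t6, $t0 → $t6=17+31=48
add $t3, $t6, $t1 → $t3=48+40=88
xor $t3, $t1, 7 → $t3=40^7=47
rem $t2, $t3, 12 → $t2=47%12=11
halt.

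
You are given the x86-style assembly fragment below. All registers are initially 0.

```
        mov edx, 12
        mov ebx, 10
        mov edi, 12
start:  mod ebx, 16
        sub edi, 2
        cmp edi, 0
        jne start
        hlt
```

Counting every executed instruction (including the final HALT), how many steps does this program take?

after mov edx, 12: edx=12
after mov ebx, 10: ebx=10
after mov edi, 12: edi=12
after mod ebx, 16: ebx=10%16=10
after sub edi, 2: edi=12-2=10
cmp edi, 0  (cmp 10,0)
jne start: taken
after mod ebx, 16: ebx=10%16=10
after sub edi, 2: edi=10-2=8
cmp edi, 0  (cmp 8,0)
jne start: taken
after mod ebx, 16: ebx=10%16=10
after sub edi, 2: edi=8-2=6
cmp edi, 0  (cmp 6,0)
jne start: taken
after mod ebx, 16: ebx=10%16=10
after sub edi, 2: edi=6-2=4
cmp edi, 0  (cmp 4,0)
jne start: taken
after mod ebx, 16: ebx=10%16=10
after sub edi, 2: edi=4-2=2
cmp edi, 0  (cmp 2,0)
jne start: taken
after mod ebx, 16: ebx=10%16=10
after sub edi, 2: edi=2-2=0
cmp edi, 0  (cmp 0,0)
jne start: not taken
halt.
Total executed instructions: 28.

28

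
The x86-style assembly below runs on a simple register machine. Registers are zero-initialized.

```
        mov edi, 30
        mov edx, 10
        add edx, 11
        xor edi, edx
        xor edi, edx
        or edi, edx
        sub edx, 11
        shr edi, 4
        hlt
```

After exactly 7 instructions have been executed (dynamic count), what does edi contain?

31

edi=30
edx=10
edx=10+11=21
edi=30^21=11
edi=11^21=30
edi=30|21=31
edx=21-11=10
After step 7: edi = 31.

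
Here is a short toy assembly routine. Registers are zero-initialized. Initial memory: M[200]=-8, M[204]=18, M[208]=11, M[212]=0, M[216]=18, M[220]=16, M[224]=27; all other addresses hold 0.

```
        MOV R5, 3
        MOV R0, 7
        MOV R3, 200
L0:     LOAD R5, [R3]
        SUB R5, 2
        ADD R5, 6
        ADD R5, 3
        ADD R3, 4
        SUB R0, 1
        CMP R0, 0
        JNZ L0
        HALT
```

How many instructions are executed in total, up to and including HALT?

60

after MOV R5, 3: R5=3
after MOV R0, 7: R0=7
after MOV R3, 200: R3=200
after LOAD R5, [R3]: R5=M[200]=-8
after SUB R5, 2: R5=(-8)-2=-10
after ADD R5, 6: R5=(-10)+6=-4
after ADD R5, 3: R5=(-4)+3=-1
after ADD R3, 4: R3=200+4=204
after SUB R0, 1: R0=7-1=6
CMP R0, 0  (cmp 6,0)
JNZ L0: taken
after LOAD R5, [R3]: R5=M[204]=18
after SUB R5, 2: R5=18-2=16
after ADD R5, 6: R5=16+6=22
after ADD R5, 3: R5=22+3=25
after ADD R3, 4: R3=204+4=208
after SUB R0, 1: R0=6-1=5
CMP R0, 0  (cmp 5,0)
JNZ L0: taken
after LOAD R5, [R3]: R5=M[208]=11
after SUB R5, 2: R5=11-2=9
after ADD R5, 6: R5=9+6=15
after ADD R5, 3: R5=15+3=18
after ADD R3, 4: R3=208+4=212
after SUB R0, 1: R0=5-1=4
CMP R0, 0  (cmp 4,0)
JNZ L0: taken
after LOAD R5, [R3]: R5=M[212]=0
after SUB R5, 2: R5=0-2=-2
after ADD R5, 6: R5=(-2)+6=4
after ADD R5, 3: R5=4+3=7
after ADD R3, 4: R3=212+4=216
after SUB R0, 1: R0=4-1=3
CMP R0, 0  (cmp 3,0)
JNZ L0: taken
after LOAD R5, [R3]: R5=M[216]=18
after SUB R5, 2: R5=18-2=16
after ADD R5, 6: R5=16+6=22
after ADD R5, 3: R5=22+3=25
after ADD R3, 4: R3=216+4=220
after SUB R0, 1: R0=3-1=2
CMP R0, 0  (cmp 2,0)
JNZ L0: taken
after LOAD R5, [R3]: R5=M[220]=16
after SUB R5, 2: R5=16-2=14
after ADD R5, 6: R5=14+6=20
after ADD R5, 3: R5=20+3=23
after ADD R3, 4: R3=220+4=224
after SUB R0, 1: R0=2-1=1
CMP R0, 0  (cmp 1,0)
JNZ L0: taken
after LOAD R5, [R3]: R5=M[224]=27
after SUB R5, 2: R5=27-2=25
after ADD R5, 6: R5=25+6=31
after ADD R5, 3: R5=31+3=34
after ADD R3, 4: R3=224+4=228
after SUB R0, 1: R0=1-1=0
CMP R0, 0  (cmp 0,0)
JNZ L0: not taken
halt.
Total executed instructions: 60.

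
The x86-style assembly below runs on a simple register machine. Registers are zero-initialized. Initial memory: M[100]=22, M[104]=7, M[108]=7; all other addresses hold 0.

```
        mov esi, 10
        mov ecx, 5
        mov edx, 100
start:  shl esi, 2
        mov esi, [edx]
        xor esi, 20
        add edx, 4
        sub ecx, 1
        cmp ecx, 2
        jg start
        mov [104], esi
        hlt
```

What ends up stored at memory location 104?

mov esi, 10 → esi=10
mov ecx, 5 → ecx=5
mov edx, 100 → edx=100
shl esi, 2 → esi=10<<2=40
mov esi, [edx] → esi=M[100]=22
xor esi, 20 → esi=22^20=2
add edx, 4 → edx=100+4=104
sub ecx, 1 → ecx=5-1=4
cmp ecx, 2  (cmp 4,2)
jg start: taken
shl esi, 2 → esi=2<<2=8
mov esi, [edx] → esi=M[104]=7
xor esi, 20 → esi=7^20=19
add edx, 4 → edx=104+4=108
sub ecx, 1 → ecx=4-1=3
cmp ecx, 2  (cmp 3,2)
jg start: taken
shl esi, 2 → esi=19<<2=76
mov esi, [edx] → esi=M[108]=7
xor esi, 20 → esi=7^20=19
add edx, 4 → edx=108+4=112
sub ecx, 1 → ecx=3-1=2
cmp ecx, 2  (cmp 2,2)
jg start: not taken
mov [104], esi → M[104]=19
halt.

19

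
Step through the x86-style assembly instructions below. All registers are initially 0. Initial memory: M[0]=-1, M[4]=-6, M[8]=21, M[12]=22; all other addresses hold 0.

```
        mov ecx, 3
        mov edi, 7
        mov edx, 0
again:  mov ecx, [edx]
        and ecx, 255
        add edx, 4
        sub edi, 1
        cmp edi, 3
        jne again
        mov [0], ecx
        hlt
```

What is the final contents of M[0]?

ecx=3
edi=7
edx=0
ecx=M[0]=-1
ecx=(-1)&255=255
edx=0+4=4
edi=7-1=6
cmp edi, 3  (cmp 6,3)
jne again: taken
ecx=M[4]=-6
ecx=(-6)&255=250
edx=4+4=8
edi=6-1=5
cmp edi, 3  (cmp 5,3)
jne again: taken
ecx=M[8]=21
ecx=21&255=21
edx=8+4=12
edi=5-1=4
cmp edi, 3  (cmp 4,3)
jne again: taken
ecx=M[12]=22
ecx=22&255=22
edx=12+4=16
edi=4-1=3
cmp edi, 3  (cmp 3,3)
jne again: not taken
mov [0], ecx → M[0]=22
halt.

22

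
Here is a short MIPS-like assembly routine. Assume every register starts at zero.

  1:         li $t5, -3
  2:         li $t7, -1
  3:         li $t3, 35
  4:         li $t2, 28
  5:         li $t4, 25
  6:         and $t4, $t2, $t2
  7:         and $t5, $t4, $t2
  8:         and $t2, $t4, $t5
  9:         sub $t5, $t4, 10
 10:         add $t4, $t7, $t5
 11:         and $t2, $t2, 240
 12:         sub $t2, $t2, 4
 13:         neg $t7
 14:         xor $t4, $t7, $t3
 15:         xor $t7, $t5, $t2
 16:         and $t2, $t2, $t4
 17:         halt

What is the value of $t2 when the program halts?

li $t5, -3 → $t5=-3
li $t7, -1 → $t7=-1
li $t3, 35 → $t3=35
li $t2, 28 → $t2=28
li $t4, 25 → $t4=25
and $t4, $t2, $t2 → $t4=28&28=28
and $t5, $t4, $t2 → $t5=28&28=28
and $t2, $t4, $t5 → $t2=28&28=28
sub $t5, $t4, 10 → $t5=28-10=18
add $t4, $t7, $t5 → $t4=(-1)+18=17
and $t2, $t2, 240 → $t2=28&240=16
sub $t2, $t2, 4 → $t2=16-4=12
neg $t7 → $t7=-(-1)=1
xor $t4, $t7, $t3 → $t4=1^35=34
xor $t7, $t5, $t2 → $t7=18^12=30
and $t2, $t2, $t4 → $t2=12&34=0
halt.

0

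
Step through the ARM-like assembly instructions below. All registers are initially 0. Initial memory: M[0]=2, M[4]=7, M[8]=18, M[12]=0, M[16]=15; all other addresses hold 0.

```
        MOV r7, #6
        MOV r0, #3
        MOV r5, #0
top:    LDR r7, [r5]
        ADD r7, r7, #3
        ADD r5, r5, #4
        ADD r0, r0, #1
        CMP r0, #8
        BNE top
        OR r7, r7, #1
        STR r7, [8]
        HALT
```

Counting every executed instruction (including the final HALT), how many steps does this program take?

r7=6
r0=3
r5=0
r7=M[0]=2
r7=2+3=5
r5=0+4=4
r0=3+1=4
CMP r0, #8  (cmp 4,8)
BNE top: taken
r7=M[4]=7
r7=7+3=10
r5=4+4=8
r0=4+1=5
CMP r0, #8  (cmp 5,8)
BNE top: taken
r7=M[8]=18
r7=18+3=21
r5=8+4=12
r0=5+1=6
CMP r0, #8  (cmp 6,8)
BNE top: taken
r7=M[12]=0
r7=0+3=3
r5=12+4=16
r0=6+1=7
CMP r0, #8  (cmp 7,8)
BNE top: taken
r7=M[16]=15
r7=15+3=18
r5=16+4=20
r0=7+1=8
CMP r0, #8  (cmp 8,8)
BNE top: not taken
r7=18|1=19
STR r7, [8] → M[8]=19
halt.
Total executed instructions: 36.

36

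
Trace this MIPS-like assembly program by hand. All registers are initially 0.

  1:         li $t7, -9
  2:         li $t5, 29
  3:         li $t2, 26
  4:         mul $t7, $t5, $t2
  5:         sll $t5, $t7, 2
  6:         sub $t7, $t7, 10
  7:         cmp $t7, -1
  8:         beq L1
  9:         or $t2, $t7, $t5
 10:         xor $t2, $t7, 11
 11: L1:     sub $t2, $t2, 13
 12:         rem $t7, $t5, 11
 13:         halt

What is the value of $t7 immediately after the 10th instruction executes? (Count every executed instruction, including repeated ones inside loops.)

li $t7, -9 → $t7=-9
li $t5, 29 → $t5=29
li $t2, 26 → $t2=26
mul $t7, $t5, $t2 → $t7=29*26=754
sll $t5, $t7, 2 → $t5=754<<2=3016
sub $t7, $t7, 10 → $t7=754-10=744
cmp $t7, -1  (cmp 744,-1)
beq L1: not taken
or $t2, $t7, $t5 → $t2=744|3016=3048
xor $t2, $t7, 11 → $t2=744^11=739
After step 10: $t7 = 744.

744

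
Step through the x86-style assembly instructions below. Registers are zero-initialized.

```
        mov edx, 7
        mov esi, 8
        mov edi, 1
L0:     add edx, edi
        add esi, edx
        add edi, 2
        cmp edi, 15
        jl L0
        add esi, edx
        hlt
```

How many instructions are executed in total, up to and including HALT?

40

edx=7
esi=8
edi=1
edx=7+1=8
esi=8+8=16
edi=1+2=3
cmp edi, 15  (cmp 3,15)
jl L0: taken
edx=8+3=11
esi=16+11=27
edi=3+2=5
cmp edi, 15  (cmp 5,15)
jl L0: taken
edx=11+5=16
esi=27+16=43
edi=5+2=7
cmp edi, 15  (cmp 7,15)
jl L0: taken
edx=16+7=23
esi=43+23=66
edi=7+2=9
cmp edi, 15  (cmp 9,15)
jl L0: taken
edx=23+9=32
esi=66+32=98
edi=9+2=11
cmp edi, 15  (cmp 11,15)
jl L0: taken
edx=32+11=43
esi=98+43=141
edi=11+2=13
cmp edi, 15  (cmp 13,15)
jl L0: taken
edx=43+13=56
esi=141+56=197
edi=13+2=15
cmp edi, 15  (cmp 15,15)
jl L0: not taken
esi=197+56=253
halt.
Total executed instructions: 40.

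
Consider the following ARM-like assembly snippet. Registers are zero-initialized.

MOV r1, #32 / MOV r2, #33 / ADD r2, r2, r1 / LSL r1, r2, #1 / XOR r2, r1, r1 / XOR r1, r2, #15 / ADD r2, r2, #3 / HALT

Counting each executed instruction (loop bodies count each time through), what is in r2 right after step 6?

r1=32
r2=33
r2=33+32=65
r1=65<<1=130
r2=130^130=0
r1=0^15=15
After step 6: r2 = 0.

0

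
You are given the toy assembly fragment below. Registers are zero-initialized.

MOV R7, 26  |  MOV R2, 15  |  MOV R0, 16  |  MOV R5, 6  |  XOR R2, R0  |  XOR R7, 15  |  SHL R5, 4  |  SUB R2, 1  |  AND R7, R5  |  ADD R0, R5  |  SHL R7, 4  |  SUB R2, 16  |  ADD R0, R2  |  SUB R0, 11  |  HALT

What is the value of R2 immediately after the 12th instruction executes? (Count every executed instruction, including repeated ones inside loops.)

14

MOV R7, 26 → R7=26
MOV R2, 15 → R2=15
MOV R0, 16 → R0=16
MOV R5, 6 → R5=6
XOR R2, R0 → R2=15^16=31
XOR R7, 15 → R7=26^15=21
SHL R5, 4 → R5=6<<4=96
SUB R2, 1 → R2=31-1=30
AND R7, R5 → R7=21&96=0
ADD R0, R5 → R0=16+96=112
SHL R7, 4 → R7=0<<4=0
SUB R2, 16 → R2=30-16=14
After step 12: R2 = 14.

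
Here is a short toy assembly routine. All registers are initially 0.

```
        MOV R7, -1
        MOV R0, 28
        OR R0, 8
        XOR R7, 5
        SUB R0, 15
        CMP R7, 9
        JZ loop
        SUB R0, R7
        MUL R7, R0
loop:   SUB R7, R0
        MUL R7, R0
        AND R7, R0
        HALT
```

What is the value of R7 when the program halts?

1

R7=-1
R0=28
R0=28|8=28
R7=(-1)^5=-6
R0=28-15=13
CMP R7, 9  (cmp -6,9)
JZ loop: not taken
R0=13-(-6)=19
R7=(-6)*19=-114
R7=(-114)-19=-133
R7=(-133)*19=-2527
R7=(-2527)&19=1
halt.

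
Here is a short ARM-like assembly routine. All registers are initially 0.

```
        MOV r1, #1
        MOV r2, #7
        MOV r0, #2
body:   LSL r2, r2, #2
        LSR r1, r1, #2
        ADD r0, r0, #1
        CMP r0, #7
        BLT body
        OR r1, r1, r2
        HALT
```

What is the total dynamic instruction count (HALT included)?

r1=1
r2=7
r0=2
r2=7<<2=28
r1=1>>2=0
r0=2+1=3
CMP r0, #7  (cmp 3,7)
BLT body: taken
r2=28<<2=112
r1=0>>2=0
r0=3+1=4
CMP r0, #7  (cmp 4,7)
BLT body: taken
r2=112<<2=448
r1=0>>2=0
r0=4+1=5
CMP r0, #7  (cmp 5,7)
BLT body: taken
r2=448<<2=1792
r1=0>>2=0
r0=5+1=6
CMP r0, #7  (cmp 6,7)
BLT body: taken
r2=1792<<2=7168
r1=0>>2=0
r0=6+1=7
CMP r0, #7  (cmp 7,7)
BLT body: not taken
r1=0|7168=7168
halt.
Total executed instructions: 30.

30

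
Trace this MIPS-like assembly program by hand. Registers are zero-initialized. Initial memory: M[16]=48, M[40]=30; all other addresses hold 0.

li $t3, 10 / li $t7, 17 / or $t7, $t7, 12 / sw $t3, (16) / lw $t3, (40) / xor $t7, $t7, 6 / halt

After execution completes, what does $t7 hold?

li $t3, 10 → $t3=10
li $t7, 17 → $t7=17
or $t7, $t7, 12 → $t7=17|12=29
sw $t3, (16) → M[16]=10
lw $t3, (40) → $t3=M[40]=30
xor $t7, $t7, 6 → $t7=29^6=27
halt.

27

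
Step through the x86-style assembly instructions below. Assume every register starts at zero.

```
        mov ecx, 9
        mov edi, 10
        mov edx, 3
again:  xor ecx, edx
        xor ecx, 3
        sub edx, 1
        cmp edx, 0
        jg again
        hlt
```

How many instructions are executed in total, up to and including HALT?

19

ecx=9
edi=10
edx=3
ecx=9^3=10
ecx=10^3=9
edx=3-1=2
cmp edx, 0  (cmp 2,0)
jg again: taken
ecx=9^2=11
ecx=11^3=8
edx=2-1=1
cmp edx, 0  (cmp 1,0)
jg again: taken
ecx=8^1=9
ecx=9^3=10
edx=1-1=0
cmp edx, 0  (cmp 0,0)
jg again: not taken
halt.
Total executed instructions: 19.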